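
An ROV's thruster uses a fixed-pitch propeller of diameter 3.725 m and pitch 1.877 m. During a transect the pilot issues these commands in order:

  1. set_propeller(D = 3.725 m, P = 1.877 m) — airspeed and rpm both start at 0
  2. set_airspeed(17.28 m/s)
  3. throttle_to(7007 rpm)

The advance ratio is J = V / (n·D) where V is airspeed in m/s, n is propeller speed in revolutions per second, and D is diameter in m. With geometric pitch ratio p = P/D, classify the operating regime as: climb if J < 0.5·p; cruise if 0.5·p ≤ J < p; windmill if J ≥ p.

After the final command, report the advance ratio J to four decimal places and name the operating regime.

set_propeller: D = 3.725 m, P = 1.877 m (p = P/D = 0.503893); state ← (V=0, rpm=0)
set_airspeed(17.28): V ← 17.28 m/s
throttle_to(7007): rpm ← 7007
final state: V = 17.28 m/s, rpm = 7007 → n = rpm/60 = 116.783333 rev/s
J = V / (n·D) = 17.28 / (116.783333 × 3.725) = 0.039723
regime bands: climb J<0.2519 | cruise [0.2519, 0.5039) | windmill J≥0.5039
J = 0.0397 → climb

J = 0.0397, regime = climb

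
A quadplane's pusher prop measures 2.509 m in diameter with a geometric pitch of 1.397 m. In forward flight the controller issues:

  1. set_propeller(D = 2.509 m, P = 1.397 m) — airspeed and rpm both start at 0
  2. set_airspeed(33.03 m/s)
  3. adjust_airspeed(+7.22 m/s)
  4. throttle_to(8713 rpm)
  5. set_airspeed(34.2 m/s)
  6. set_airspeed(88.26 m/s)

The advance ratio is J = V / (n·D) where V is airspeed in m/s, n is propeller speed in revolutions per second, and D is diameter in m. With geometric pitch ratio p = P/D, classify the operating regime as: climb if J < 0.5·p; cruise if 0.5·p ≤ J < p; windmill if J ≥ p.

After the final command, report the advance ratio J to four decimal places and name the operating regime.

set_propeller: D = 2.509 m, P = 1.397 m (p = P/D = 0.556796); state ← (V=0, rpm=0)
set_airspeed(33.03): V ← 33.03 m/s
adjust_airspeed(+7.22): V ← 33.03 +7.22 = 40.25 m/s
throttle_to(8713): rpm ← 8713
set_airspeed(34.2): V ← 34.2 m/s
set_airspeed(88.26): V ← 88.26 m/s
final state: V = 88.26 m/s, rpm = 8713 → n = rpm/60 = 145.216667 rev/s
J = V / (n·D) = 88.26 / (145.216667 × 2.509) = 0.242241
regime bands: climb J<0.2784 | cruise [0.2784, 0.5568) | windmill J≥0.5568
J = 0.2422 → climb

J = 0.2422, regime = climb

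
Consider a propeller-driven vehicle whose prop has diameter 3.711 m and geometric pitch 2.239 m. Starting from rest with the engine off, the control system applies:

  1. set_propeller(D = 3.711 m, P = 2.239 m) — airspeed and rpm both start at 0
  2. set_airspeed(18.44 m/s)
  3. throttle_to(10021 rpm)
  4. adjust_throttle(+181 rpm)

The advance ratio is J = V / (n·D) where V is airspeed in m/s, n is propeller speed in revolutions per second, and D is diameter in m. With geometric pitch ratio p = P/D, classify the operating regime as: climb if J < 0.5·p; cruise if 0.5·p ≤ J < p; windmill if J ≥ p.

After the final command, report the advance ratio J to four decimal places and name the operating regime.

J = 0.0292, regime = climb

set_propeller: D = 3.711 m, P = 2.239 m (p = P/D = 0.603341); state ← (V=0, rpm=0)
set_airspeed(18.44): V ← 18.44 m/s
throttle_to(10021): rpm ← 10021
adjust_throttle(+181): rpm ← 10021 +181 = 10202
final state: V = 18.44 m/s, rpm = 10202 → n = rpm/60 = 170.033333 rev/s
J = V / (n·D) = 18.44 / (170.033333 × 3.711) = 0.029224
regime bands: climb J<0.3017 | cruise [0.3017, 0.6033) | windmill J≥0.6033
J = 0.0292 → climb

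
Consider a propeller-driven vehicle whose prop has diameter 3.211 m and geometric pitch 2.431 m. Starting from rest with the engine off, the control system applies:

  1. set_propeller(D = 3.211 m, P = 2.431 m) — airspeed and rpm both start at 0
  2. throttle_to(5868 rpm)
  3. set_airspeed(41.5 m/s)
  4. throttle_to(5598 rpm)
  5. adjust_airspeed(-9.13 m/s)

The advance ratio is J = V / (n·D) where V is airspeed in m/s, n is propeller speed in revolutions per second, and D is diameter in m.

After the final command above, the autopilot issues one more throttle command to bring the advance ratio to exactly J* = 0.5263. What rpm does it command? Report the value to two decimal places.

rpm = 1149.27

set_propeller: D = 3.211 m, P = 2.431 m (p = P/D = 0.757085); state ← (V=0, rpm=0)
throttle_to(5868): rpm ← 5868
set_airspeed(41.5): V ← 41.5 m/s
throttle_to(5598): rpm ← 5598
adjust_airspeed(-9.13): V ← 41.5 -9.13 = 32.37 m/s
final state: V = 32.37 m/s, rpm = 5598 → n = rpm/60 = 93.300000 rev/s
target J* = 0.5263; solve J* = V/(n·D) for n: n = V/(J*·D) = 32.37/(0.5263 × 3.211) = 19.154421 rev/s
rpm = 60·n = 1149.265247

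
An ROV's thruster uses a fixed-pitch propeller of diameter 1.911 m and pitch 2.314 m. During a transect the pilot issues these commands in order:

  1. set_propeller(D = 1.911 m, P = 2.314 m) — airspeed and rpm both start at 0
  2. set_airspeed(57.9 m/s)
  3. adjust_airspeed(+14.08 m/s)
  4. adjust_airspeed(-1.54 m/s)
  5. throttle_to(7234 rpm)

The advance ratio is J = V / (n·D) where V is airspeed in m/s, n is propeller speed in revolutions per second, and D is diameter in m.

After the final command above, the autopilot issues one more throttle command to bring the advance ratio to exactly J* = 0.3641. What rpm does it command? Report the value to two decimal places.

set_propeller: D = 1.911 m, P = 2.314 m (p = P/D = 1.210884); state ← (V=0, rpm=0)
set_airspeed(57.9): V ← 57.9 m/s
adjust_airspeed(+14.08): V ← 57.9 +14.08 = 71.98 m/s
adjust_airspeed(-1.54): V ← 71.98 -1.54 = 70.44 m/s
throttle_to(7234): rpm ← 7234
final state: V = 70.44 m/s, rpm = 7234 → n = rpm/60 = 120.566667 rev/s
target J* = 0.3641; solve J* = V/(n·D) for n: n = V/(J*·D) = 70.44/(0.3641 × 1.911) = 101.236700 rev/s
rpm = 60·n = 6074.202017

rpm = 6074.20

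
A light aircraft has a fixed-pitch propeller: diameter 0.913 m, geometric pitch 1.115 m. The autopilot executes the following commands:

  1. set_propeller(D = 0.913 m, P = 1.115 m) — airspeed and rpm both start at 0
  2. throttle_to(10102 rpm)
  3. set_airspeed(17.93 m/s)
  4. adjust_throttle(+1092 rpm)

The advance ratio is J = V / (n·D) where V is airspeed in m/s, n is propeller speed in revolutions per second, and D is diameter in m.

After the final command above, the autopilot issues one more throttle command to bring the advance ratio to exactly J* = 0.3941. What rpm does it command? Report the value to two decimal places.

rpm = 2989.88

set_propeller: D = 0.913 m, P = 1.115 m (p = P/D = 1.221249); state ← (V=0, rpm=0)
throttle_to(10102): rpm ← 10102
set_airspeed(17.93): V ← 17.93 m/s
adjust_throttle(+1092): rpm ← 10102 +1092 = 11194
final state: V = 17.93 m/s, rpm = 11194 → n = rpm/60 = 186.566667 rev/s
target J* = 0.3941; solve J* = V/(n·D) for n: n = V/(J*·D) = 17.93/(0.3941 × 0.913) = 49.831399 rev/s
rpm = 60·n = 2989.883920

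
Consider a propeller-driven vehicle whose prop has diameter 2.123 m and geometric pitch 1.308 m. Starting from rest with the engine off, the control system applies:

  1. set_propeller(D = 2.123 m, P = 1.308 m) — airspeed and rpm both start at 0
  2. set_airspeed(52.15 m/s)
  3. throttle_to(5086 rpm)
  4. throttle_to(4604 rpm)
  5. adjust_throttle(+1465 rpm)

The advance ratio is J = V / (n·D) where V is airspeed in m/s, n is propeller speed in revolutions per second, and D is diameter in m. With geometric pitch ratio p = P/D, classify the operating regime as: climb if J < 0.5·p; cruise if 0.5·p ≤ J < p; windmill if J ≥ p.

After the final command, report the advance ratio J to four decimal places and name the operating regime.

set_propeller: D = 2.123 m, P = 1.308 m (p = P/D = 0.616109); state ← (V=0, rpm=0)
set_airspeed(52.15): V ← 52.15 m/s
throttle_to(5086): rpm ← 5086
throttle_to(4604): rpm ← 4604
adjust_throttle(+1465): rpm ← 4604 +1465 = 6069
final state: V = 52.15 m/s, rpm = 6069 → n = rpm/60 = 101.150000 rev/s
J = V / (n·D) = 52.15 / (101.150000 × 2.123) = 0.242850
regime bands: climb J<0.3081 | cruise [0.3081, 0.6161) | windmill J≥0.6161
J = 0.2429 → climb

J = 0.2429, regime = climb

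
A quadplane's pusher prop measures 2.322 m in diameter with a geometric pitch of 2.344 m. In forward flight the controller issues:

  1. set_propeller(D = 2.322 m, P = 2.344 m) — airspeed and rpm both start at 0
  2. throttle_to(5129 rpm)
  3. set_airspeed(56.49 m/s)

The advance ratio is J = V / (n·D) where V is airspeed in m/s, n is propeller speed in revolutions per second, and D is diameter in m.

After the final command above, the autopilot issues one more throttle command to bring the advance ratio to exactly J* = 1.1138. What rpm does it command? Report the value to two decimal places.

set_propeller: D = 2.322 m, P = 2.344 m (p = P/D = 1.009475); state ← (V=0, rpm=0)
throttle_to(5129): rpm ← 5129
set_airspeed(56.49): V ← 56.49 m/s
final state: V = 56.49 m/s, rpm = 5129 → n = rpm/60 = 85.483333 rev/s
target J* = 1.1138; solve J* = V/(n·D) for n: n = V/(J*·D) = 56.49/(1.1138 × 2.322) = 21.842490 rev/s
rpm = 60·n = 1310.549401

rpm = 1310.55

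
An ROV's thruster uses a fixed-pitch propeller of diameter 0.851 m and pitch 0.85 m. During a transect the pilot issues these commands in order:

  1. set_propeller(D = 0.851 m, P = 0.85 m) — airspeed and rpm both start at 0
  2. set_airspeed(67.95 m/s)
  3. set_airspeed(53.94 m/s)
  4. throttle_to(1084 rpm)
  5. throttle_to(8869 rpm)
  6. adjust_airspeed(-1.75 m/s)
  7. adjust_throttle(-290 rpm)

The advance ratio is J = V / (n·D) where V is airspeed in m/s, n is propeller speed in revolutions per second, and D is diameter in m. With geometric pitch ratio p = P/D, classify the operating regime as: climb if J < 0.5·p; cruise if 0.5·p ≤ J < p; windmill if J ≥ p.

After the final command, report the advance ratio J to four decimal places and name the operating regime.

set_propeller: D = 0.851 m, P = 0.85 m (p = P/D = 0.998825); state ← (V=0, rpm=0)
set_airspeed(67.95): V ← 67.95 m/s
set_airspeed(53.94): V ← 53.94 m/s
throttle_to(1084): rpm ← 1084
throttle_to(8869): rpm ← 8869
adjust_airspeed(-1.75): V ← 53.94 -1.75 = 52.19 m/s
adjust_throttle(-290): rpm ← 8869 -290 = 8579
final state: V = 52.19 m/s, rpm = 8579 → n = rpm/60 = 142.983333 rev/s
J = V / (n·D) = 52.19 / (142.983333 × 0.851) = 0.428916
regime bands: climb J<0.4994 | cruise [0.4994, 0.9988) | windmill J≥0.9988
J = 0.4289 → climb

J = 0.4289, regime = climb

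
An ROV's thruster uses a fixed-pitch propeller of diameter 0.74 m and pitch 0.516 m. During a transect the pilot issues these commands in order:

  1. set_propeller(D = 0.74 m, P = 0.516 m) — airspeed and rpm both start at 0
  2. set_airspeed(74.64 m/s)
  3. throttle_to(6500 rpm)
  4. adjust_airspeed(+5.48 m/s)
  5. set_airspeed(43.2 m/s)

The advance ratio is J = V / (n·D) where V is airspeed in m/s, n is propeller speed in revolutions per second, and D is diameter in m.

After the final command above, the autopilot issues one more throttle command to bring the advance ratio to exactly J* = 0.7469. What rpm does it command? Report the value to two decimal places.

rpm = 4689.65

set_propeller: D = 0.74 m, P = 0.516 m (p = P/D = 0.697297); state ← (V=0, rpm=0)
set_airspeed(74.64): V ← 74.64 m/s
throttle_to(6500): rpm ← 6500
adjust_airspeed(+5.48): V ← 74.64 +5.48 = 80.12 m/s
set_airspeed(43.2): V ← 43.2 m/s
final state: V = 43.2 m/s, rpm = 6500 → n = rpm/60 = 108.333333 rev/s
target J* = 0.7469; solve J* = V/(n·D) for n: n = V/(J*·D) = 43.2/(0.7469 × 0.74) = 78.160903 rev/s
rpm = 60·n = 4689.654174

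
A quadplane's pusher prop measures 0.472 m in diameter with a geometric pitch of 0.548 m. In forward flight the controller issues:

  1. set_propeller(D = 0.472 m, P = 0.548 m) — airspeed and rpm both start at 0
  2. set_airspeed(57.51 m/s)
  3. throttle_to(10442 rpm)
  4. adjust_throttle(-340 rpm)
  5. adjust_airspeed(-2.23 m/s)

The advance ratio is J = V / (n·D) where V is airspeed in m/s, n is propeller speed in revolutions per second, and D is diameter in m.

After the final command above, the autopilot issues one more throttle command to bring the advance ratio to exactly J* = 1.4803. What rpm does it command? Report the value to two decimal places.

rpm = 4747.09

set_propeller: D = 0.472 m, P = 0.548 m (p = P/D = 1.161017); state ← (V=0, rpm=0)
set_airspeed(57.51): V ← 57.51 m/s
throttle_to(10442): rpm ← 10442
adjust_throttle(-340): rpm ← 10442 -340 = 10102
adjust_airspeed(-2.23): V ← 57.51 -2.23 = 55.28 m/s
final state: V = 55.28 m/s, rpm = 10102 → n = rpm/60 = 168.366667 rev/s
target J* = 1.4803; solve J* = V/(n·D) for n: n = V/(J*·D) = 55.28/(1.4803 × 0.472) = 79.118181 rev/s
rpm = 60·n = 4747.090890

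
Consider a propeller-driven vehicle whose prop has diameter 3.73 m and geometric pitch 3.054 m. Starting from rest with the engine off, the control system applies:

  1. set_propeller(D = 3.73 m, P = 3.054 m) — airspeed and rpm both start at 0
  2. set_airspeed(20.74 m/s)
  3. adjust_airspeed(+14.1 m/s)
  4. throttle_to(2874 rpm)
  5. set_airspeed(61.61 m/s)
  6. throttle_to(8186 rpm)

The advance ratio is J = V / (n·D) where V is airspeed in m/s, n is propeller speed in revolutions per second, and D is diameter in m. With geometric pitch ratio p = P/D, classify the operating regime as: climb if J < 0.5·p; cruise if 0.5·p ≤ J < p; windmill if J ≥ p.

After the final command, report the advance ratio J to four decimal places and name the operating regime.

J = 0.1211, regime = climb

set_propeller: D = 3.73 m, P = 3.054 m (p = P/D = 0.818767); state ← (V=0, rpm=0)
set_airspeed(20.74): V ← 20.74 m/s
adjust_airspeed(+14.1): V ← 20.74 +14.1 = 34.84 m/s
throttle_to(2874): rpm ← 2874
set_airspeed(61.61): V ← 61.61 m/s
throttle_to(8186): rpm ← 8186
final state: V = 61.61 m/s, rpm = 8186 → n = rpm/60 = 136.433333 rev/s
J = V / (n·D) = 61.61 / (136.433333 × 3.73) = 0.121066
regime bands: climb J<0.4094 | cruise [0.4094, 0.8188) | windmill J≥0.8188
J = 0.1211 → climb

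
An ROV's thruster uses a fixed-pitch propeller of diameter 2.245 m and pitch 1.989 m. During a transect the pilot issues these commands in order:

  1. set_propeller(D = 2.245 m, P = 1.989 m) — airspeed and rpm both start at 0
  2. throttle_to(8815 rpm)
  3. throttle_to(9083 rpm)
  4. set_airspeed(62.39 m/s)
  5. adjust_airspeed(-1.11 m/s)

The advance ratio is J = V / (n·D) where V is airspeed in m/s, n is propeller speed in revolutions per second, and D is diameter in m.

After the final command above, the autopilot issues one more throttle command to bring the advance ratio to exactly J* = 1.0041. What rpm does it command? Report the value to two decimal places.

set_propeller: D = 2.245 m, P = 1.989 m (p = P/D = 0.885969); state ← (V=0, rpm=0)
throttle_to(8815): rpm ← 8815
throttle_to(9083): rpm ← 9083
set_airspeed(62.39): V ← 62.39 m/s
adjust_airspeed(-1.11): V ← 62.39 -1.11 = 61.28 m/s
final state: V = 61.28 m/s, rpm = 9083 → n = rpm/60 = 151.383333 rev/s
target J* = 1.0041; solve J* = V/(n·D) for n: n = V/(J*·D) = 61.28/(1.0041 × 2.245) = 27.184756 rev/s
rpm = 60·n = 1631.085378

rpm = 1631.09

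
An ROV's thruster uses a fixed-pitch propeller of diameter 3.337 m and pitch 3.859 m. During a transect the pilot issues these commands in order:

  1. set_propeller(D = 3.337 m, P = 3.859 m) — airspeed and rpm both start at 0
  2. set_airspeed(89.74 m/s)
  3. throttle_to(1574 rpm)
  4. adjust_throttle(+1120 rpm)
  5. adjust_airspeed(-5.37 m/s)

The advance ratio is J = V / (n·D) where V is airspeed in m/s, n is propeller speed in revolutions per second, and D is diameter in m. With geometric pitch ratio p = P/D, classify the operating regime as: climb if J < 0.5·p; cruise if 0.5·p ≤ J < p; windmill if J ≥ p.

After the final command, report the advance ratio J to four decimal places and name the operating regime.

set_propeller: D = 3.337 m, P = 3.859 m (p = P/D = 1.156428); state ← (V=0, rpm=0)
set_airspeed(89.74): V ← 89.74 m/s
throttle_to(1574): rpm ← 1574
adjust_throttle(+1120): rpm ← 1574 +1120 = 2694
adjust_airspeed(-5.37): V ← 89.74 -5.37 = 84.37 m/s
final state: V = 84.37 m/s, rpm = 2694 → n = rpm/60 = 44.900000 rev/s
J = V / (n·D) = 84.37 / (44.900000 × 3.337) = 0.563100
regime bands: climb J<0.5782 | cruise [0.5782, 1.1564) | windmill J≥1.1564
J = 0.5631 → climb

J = 0.5631, regime = climb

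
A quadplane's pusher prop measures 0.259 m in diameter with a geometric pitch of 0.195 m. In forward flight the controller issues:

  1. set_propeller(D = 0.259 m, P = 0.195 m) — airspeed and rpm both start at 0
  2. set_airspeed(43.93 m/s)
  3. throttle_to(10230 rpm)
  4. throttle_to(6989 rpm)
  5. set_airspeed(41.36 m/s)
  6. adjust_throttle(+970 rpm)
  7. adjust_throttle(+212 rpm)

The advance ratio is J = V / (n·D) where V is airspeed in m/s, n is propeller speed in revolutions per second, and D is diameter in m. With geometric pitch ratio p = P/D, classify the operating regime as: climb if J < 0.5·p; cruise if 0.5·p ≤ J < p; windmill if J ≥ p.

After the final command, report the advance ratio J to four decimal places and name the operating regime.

set_propeller: D = 0.259 m, P = 0.195 m (p = P/D = 0.752896); state ← (V=0, rpm=0)
set_airspeed(43.93): V ← 43.93 m/s
throttle_to(10230): rpm ← 10230
throttle_to(6989): rpm ← 6989
set_airspeed(41.36): V ← 41.36 m/s
adjust_throttle(+970): rpm ← 6989 +970 = 7959
adjust_throttle(+212): rpm ← 7959 +212 = 8171
final state: V = 41.36 m/s, rpm = 8171 → n = rpm/60 = 136.183333 rev/s
J = V / (n·D) = 41.36 / (136.183333 × 0.259) = 1.172619
regime bands: climb J<0.3764 | cruise [0.3764, 0.7529) | windmill J≥0.7529
J = 1.1726 → windmill

J = 1.1726, regime = windmill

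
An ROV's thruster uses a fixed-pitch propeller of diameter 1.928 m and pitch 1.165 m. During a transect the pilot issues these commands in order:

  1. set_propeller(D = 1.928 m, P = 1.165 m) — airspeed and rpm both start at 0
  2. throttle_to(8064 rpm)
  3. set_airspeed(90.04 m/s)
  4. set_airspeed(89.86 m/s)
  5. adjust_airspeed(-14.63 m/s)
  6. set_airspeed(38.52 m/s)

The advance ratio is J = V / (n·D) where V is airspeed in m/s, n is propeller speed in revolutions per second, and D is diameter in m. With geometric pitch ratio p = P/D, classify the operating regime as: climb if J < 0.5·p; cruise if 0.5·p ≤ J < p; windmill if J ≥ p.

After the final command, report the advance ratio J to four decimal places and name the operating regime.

set_propeller: D = 1.928 m, P = 1.165 m (p = P/D = 0.604253); state ← (V=0, rpm=0)
throttle_to(8064): rpm ← 8064
set_airspeed(90.04): V ← 90.04 m/s
set_airspeed(89.86): V ← 89.86 m/s
adjust_airspeed(-14.63): V ← 89.86 -14.63 = 75.23 m/s
set_airspeed(38.52): V ← 38.52 m/s
final state: V = 38.52 m/s, rpm = 8064 → n = rpm/60 = 134.400000 rev/s
J = V / (n·D) = 38.52 / (134.400000 × 1.928) = 0.148655
regime bands: climb J<0.3021 | cruise [0.3021, 0.6043) | windmill J≥0.6043
J = 0.1487 → climb

J = 0.1487, regime = climb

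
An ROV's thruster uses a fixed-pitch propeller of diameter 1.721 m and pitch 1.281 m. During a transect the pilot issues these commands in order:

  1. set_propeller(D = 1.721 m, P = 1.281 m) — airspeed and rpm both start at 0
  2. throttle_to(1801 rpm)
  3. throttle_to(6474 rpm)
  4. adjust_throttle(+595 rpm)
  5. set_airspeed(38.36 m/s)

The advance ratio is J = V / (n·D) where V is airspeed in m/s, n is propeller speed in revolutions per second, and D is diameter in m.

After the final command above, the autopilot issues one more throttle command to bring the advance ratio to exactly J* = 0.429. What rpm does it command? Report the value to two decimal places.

set_propeller: D = 1.721 m, P = 1.281 m (p = P/D = 0.744335); state ← (V=0, rpm=0)
throttle_to(1801): rpm ← 1801
throttle_to(6474): rpm ← 6474
adjust_throttle(+595): rpm ← 6474 +595 = 7069
set_airspeed(38.36): V ← 38.36 m/s
final state: V = 38.36 m/s, rpm = 7069 → n = rpm/60 = 117.816667 rev/s
target J* = 0.429; solve J* = V/(n·D) for n: n = V/(J*·D) = 38.36/(0.429 × 1.721) = 51.956566 rev/s
rpm = 60·n = 3117.393937

rpm = 3117.39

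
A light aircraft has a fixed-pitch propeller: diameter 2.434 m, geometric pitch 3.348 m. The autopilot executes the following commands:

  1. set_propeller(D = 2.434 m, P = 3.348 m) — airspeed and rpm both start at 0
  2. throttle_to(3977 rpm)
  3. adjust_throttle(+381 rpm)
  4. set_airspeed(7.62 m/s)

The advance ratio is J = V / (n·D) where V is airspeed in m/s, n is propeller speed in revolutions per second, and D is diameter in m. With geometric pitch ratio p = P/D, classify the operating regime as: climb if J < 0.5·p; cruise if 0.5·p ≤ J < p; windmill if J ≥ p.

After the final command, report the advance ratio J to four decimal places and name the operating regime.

set_propeller: D = 2.434 m, P = 3.348 m (p = P/D = 1.375514); state ← (V=0, rpm=0)
throttle_to(3977): rpm ← 3977
adjust_throttle(+381): rpm ← 3977 +381 = 4358
set_airspeed(7.62): V ← 7.62 m/s
final state: V = 7.62 m/s, rpm = 4358 → n = rpm/60 = 72.633333 rev/s
J = V / (n·D) = 7.62 / (72.633333 × 2.434) = 0.043102
regime bands: climb J<0.6878 | cruise [0.6878, 1.3755) | windmill J≥1.3755
J = 0.0431 → climb

J = 0.0431, regime = climb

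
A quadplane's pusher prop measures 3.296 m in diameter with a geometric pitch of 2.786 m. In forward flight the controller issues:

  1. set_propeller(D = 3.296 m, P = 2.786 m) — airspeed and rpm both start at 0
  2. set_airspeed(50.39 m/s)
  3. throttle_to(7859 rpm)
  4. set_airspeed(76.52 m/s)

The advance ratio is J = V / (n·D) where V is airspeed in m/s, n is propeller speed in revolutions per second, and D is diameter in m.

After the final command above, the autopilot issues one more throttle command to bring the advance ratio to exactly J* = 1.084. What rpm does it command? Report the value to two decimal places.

rpm = 1285.02

set_propeller: D = 3.296 m, P = 2.786 m (p = P/D = 0.845267); state ← (V=0, rpm=0)
set_airspeed(50.39): V ← 50.39 m/s
throttle_to(7859): rpm ← 7859
set_airspeed(76.52): V ← 76.52 m/s
final state: V = 76.52 m/s, rpm = 7859 → n = rpm/60 = 130.983333 rev/s
target J* = 1.084; solve J* = V/(n·D) for n: n = V/(J*·D) = 76.52/(1.084 × 3.296) = 21.416992 rev/s
rpm = 60·n = 1285.019525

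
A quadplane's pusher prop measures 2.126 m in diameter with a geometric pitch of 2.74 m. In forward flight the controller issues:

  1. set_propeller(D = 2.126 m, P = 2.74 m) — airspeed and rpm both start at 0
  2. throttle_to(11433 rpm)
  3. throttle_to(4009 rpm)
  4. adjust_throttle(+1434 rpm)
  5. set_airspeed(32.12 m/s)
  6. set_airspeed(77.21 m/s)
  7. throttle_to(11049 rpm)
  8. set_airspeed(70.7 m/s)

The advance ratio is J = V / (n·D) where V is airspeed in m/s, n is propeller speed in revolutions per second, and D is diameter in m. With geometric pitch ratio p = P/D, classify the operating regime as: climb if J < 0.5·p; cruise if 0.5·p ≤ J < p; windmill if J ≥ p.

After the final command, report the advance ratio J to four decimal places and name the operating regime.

set_propeller: D = 2.126 m, P = 2.74 m (p = P/D = 1.288805); state ← (V=0, rpm=0)
throttle_to(11433): rpm ← 11433
throttle_to(4009): rpm ← 4009
adjust_throttle(+1434): rpm ← 4009 +1434 = 5443
set_airspeed(32.12): V ← 32.12 m/s
set_airspeed(77.21): V ← 77.21 m/s
throttle_to(11049): rpm ← 11049
set_airspeed(70.7): V ← 70.7 m/s
final state: V = 70.7 m/s, rpm = 11049 → n = rpm/60 = 184.150000 rev/s
J = V / (n·D) = 70.7 / (184.150000 × 2.126) = 0.180586
regime bands: climb J<0.6444 | cruise [0.6444, 1.2888) | windmill J≥1.2888
J = 0.1806 → climb

J = 0.1806, regime = climb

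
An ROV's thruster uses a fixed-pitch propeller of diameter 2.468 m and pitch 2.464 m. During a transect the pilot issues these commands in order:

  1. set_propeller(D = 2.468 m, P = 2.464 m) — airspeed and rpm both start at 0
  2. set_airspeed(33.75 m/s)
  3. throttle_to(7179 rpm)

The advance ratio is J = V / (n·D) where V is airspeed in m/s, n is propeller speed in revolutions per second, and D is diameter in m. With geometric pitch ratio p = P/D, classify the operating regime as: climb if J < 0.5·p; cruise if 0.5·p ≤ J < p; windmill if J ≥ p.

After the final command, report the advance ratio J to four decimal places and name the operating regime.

set_propeller: D = 2.468 m, P = 2.464 m (p = P/D = 0.998379); state ← (V=0, rpm=0)
set_airspeed(33.75): V ← 33.75 m/s
throttle_to(7179): rpm ← 7179
final state: V = 33.75 m/s, rpm = 7179 → n = rpm/60 = 119.650000 rev/s
J = V / (n·D) = 33.75 / (119.650000 × 2.468) = 0.114292
regime bands: climb J<0.4992 | cruise [0.4992, 0.9984) | windmill J≥0.9984
J = 0.1143 → climb

J = 0.1143, regime = climb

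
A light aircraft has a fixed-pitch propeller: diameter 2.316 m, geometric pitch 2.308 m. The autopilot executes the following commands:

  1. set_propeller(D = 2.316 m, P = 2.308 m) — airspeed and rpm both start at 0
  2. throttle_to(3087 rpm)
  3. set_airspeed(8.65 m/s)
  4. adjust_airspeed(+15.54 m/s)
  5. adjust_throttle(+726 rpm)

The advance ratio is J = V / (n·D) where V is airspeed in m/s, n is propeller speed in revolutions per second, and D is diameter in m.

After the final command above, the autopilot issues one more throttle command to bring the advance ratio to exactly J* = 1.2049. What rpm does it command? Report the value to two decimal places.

set_propeller: D = 2.316 m, P = 2.308 m (p = P/D = 0.996546); state ← (V=0, rpm=0)
throttle_to(3087): rpm ← 3087
set_airspeed(8.65): V ← 8.65 m/s
adjust_airspeed(+15.54): V ← 8.65 +15.54 = 24.19 m/s
adjust_throttle(+726): rpm ← 3087 +726 = 3813
final state: V = 24.19 m/s, rpm = 3813 → n = rpm/60 = 63.550000 rev/s
target J* = 1.2049; solve J* = V/(n·D) for n: n = V/(J*·D) = 24.19/(1.2049 × 2.316) = 8.668547 rev/s
rpm = 60·n = 520.112821

rpm = 520.11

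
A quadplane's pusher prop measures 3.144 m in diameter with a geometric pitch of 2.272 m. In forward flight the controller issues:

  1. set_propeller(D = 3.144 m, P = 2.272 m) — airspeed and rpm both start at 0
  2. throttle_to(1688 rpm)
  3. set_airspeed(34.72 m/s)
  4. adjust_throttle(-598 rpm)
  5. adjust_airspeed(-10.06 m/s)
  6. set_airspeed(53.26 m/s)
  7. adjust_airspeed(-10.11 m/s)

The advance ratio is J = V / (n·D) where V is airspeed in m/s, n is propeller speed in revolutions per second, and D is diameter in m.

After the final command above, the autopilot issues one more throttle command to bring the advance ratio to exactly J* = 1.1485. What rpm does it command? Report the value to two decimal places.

set_propeller: D = 3.144 m, P = 2.272 m (p = P/D = 0.722646); state ← (V=0, rpm=0)
throttle_to(1688): rpm ← 1688
set_airspeed(34.72): V ← 34.72 m/s
adjust_throttle(-598): rpm ← 1688 -598 = 1090
adjust_airspeed(-10.06): V ← 34.72 -10.06 = 24.66 m/s
set_airspeed(53.26): V ← 53.26 m/s
adjust_airspeed(-10.11): V ← 53.26 -10.11 = 43.15 m/s
final state: V = 43.15 m/s, rpm = 1090 → n = rpm/60 = 18.166667 rev/s
target J* = 1.1485; solve J* = V/(n·D) for n: n = V/(J*·D) = 43.15/(1.1485 × 3.144) = 11.949982 rev/s
rpm = 60·n = 716.998940

rpm = 717.00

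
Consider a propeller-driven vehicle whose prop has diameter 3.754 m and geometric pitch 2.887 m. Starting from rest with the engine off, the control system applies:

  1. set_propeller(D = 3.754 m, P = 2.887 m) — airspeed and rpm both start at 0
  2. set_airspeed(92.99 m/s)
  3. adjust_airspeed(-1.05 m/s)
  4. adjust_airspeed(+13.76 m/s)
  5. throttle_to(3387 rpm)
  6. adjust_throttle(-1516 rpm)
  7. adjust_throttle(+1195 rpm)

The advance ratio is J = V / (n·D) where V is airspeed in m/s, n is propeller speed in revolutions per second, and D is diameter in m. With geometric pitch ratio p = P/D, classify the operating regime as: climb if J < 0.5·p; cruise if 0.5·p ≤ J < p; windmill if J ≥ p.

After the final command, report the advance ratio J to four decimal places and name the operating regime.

set_propeller: D = 3.754 m, P = 2.887 m (p = P/D = 0.769046); state ← (V=0, rpm=0)
set_airspeed(92.99): V ← 92.99 m/s
adjust_airspeed(-1.05): V ← 92.99 -1.05 = 91.94 m/s
adjust_airspeed(+13.76): V ← 91.94 +13.76 = 105.7 m/s
throttle_to(3387): rpm ← 3387
adjust_throttle(-1516): rpm ← 3387 -1516 = 1871
adjust_throttle(+1195): rpm ← 1871 +1195 = 3066
final state: V = 105.7 m/s, rpm = 3066 → n = rpm/60 = 51.100000 rev/s
J = V / (n·D) = 105.7 / (51.100000 × 3.754) = 0.551010
regime bands: climb J<0.3845 | cruise [0.3845, 0.7690) | windmill J≥0.7690
J = 0.5510 → cruise

J = 0.5510, regime = cruise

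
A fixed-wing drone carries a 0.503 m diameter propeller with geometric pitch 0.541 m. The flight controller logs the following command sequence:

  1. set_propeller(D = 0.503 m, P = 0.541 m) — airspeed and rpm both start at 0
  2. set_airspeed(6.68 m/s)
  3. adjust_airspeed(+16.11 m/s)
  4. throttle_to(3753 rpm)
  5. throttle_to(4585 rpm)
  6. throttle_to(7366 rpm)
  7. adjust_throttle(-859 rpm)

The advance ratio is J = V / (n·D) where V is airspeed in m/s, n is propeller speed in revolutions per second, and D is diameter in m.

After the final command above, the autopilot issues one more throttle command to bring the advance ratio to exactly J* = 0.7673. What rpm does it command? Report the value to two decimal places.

set_propeller: D = 0.503 m, P = 0.541 m (p = P/D = 1.075547); state ← (V=0, rpm=0)
set_airspeed(6.68): V ← 6.68 m/s
adjust_airspeed(+16.11): V ← 6.68 +16.11 = 22.79 m/s
throttle_to(3753): rpm ← 3753
throttle_to(4585): rpm ← 4585
throttle_to(7366): rpm ← 7366
adjust_throttle(-859): rpm ← 7366 -859 = 6507
final state: V = 22.79 m/s, rpm = 6507 → n = rpm/60 = 108.450000 rev/s
target J* = 0.7673; solve J* = V/(n·D) for n: n = V/(J*·D) = 22.79/(0.7673 × 0.503) = 59.048809 rev/s
rpm = 60·n = 3542.928536

rpm = 3542.93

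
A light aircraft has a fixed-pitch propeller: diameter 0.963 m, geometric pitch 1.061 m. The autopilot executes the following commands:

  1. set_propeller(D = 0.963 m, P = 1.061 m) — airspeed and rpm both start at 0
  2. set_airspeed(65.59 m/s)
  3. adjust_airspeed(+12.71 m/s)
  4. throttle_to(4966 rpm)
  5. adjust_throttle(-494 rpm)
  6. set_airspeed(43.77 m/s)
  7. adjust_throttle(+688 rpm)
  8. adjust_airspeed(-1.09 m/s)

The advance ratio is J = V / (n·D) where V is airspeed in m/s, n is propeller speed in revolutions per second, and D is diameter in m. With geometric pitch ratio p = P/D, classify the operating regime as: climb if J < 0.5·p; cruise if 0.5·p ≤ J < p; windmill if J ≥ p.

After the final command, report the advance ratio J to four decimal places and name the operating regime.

set_propeller: D = 0.963 m, P = 1.061 m (p = P/D = 1.101765); state ← (V=0, rpm=0)
set_airspeed(65.59): V ← 65.59 m/s
adjust_airspeed(+12.71): V ← 65.59 +12.71 = 78.3 m/s
throttle_to(4966): rpm ← 4966
adjust_throttle(-494): rpm ← 4966 -494 = 4472
set_airspeed(43.77): V ← 43.77 m/s
adjust_throttle(+688): rpm ← 4472 +688 = 5160
adjust_airspeed(-1.09): V ← 43.77 -1.09 = 42.68 m/s
final state: V = 42.68 m/s, rpm = 5160 → n = rpm/60 = 86.000000 rev/s
J = V / (n·D) = 42.68 / (86.000000 × 0.963) = 0.515347
regime bands: climb J<0.5509 | cruise [0.5509, 1.1018) | windmill J≥1.1018
J = 0.5153 → climb

J = 0.5153, regime = climb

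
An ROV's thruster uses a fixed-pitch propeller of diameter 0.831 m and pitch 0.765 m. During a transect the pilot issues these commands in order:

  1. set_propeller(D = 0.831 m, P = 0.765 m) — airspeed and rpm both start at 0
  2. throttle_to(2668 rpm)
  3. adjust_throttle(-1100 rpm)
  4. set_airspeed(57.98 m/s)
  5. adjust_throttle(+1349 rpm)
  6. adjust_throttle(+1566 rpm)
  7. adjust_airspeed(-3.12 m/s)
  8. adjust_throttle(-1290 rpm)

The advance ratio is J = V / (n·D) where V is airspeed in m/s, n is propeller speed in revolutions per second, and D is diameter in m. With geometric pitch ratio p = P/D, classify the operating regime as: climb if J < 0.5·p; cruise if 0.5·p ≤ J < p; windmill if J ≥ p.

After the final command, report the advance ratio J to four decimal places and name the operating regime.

J = 1.2405, regime = windmill

set_propeller: D = 0.831 m, P = 0.765 m (p = P/D = 0.920578); state ← (V=0, rpm=0)
throttle_to(2668): rpm ← 2668
adjust_throttle(-1100): rpm ← 2668 -1100 = 1568
set_airspeed(57.98): V ← 57.98 m/s
adjust_throttle(+1349): rpm ← 1568 +1349 = 2917
adjust_throttle(+1566): rpm ← 2917 +1566 = 4483
adjust_airspeed(-3.12): V ← 57.98 -3.12 = 54.86 m/s
adjust_throttle(-1290): rpm ← 4483 -1290 = 3193
final state: V = 54.86 m/s, rpm = 3193 → n = rpm/60 = 53.216667 rev/s
J = V / (n·D) = 54.86 / (53.216667 × 0.831) = 1.240530
regime bands: climb J<0.4603 | cruise [0.4603, 0.9206) | windmill J≥0.9206
J = 1.2405 → windmill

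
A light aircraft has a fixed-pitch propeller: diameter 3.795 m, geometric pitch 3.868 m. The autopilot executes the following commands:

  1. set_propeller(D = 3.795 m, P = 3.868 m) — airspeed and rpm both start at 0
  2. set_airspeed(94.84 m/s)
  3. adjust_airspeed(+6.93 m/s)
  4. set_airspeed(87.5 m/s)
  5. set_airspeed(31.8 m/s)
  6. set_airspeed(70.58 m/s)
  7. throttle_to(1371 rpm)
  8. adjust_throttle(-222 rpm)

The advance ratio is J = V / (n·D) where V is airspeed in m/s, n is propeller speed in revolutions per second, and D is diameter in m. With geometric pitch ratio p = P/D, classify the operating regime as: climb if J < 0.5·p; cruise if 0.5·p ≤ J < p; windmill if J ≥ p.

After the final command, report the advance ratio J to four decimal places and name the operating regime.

set_propeller: D = 3.795 m, P = 3.868 m (p = P/D = 1.019236); state ← (V=0, rpm=0)
set_airspeed(94.84): V ← 94.84 m/s
adjust_airspeed(+6.93): V ← 94.84 +6.93 = 101.77 m/s
set_airspeed(87.5): V ← 87.5 m/s
set_airspeed(31.8): V ← 31.8 m/s
set_airspeed(70.58): V ← 70.58 m/s
throttle_to(1371): rpm ← 1371
adjust_throttle(-222): rpm ← 1371 -222 = 1149
final state: V = 70.58 m/s, rpm = 1149 → n = rpm/60 = 19.150000 rev/s
J = V / (n·D) = 70.58 / (19.150000 × 3.795) = 0.971183
regime bands: climb J<0.5096 | cruise [0.5096, 1.0192) | windmill J≥1.0192
J = 0.9712 → cruise

J = 0.9712, regime = cruise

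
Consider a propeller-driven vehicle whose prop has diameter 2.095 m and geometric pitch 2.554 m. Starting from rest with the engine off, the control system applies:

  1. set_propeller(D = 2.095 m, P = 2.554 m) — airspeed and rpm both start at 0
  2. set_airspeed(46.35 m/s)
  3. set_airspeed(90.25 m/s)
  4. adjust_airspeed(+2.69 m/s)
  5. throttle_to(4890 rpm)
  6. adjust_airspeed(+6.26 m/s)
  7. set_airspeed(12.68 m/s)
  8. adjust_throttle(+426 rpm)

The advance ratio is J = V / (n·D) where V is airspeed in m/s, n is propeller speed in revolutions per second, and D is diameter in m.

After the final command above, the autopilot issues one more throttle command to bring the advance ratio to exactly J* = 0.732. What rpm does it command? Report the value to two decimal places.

rpm = 496.11

set_propeller: D = 2.095 m, P = 2.554 m (p = P/D = 1.219093); state ← (V=0, rpm=0)
set_airspeed(46.35): V ← 46.35 m/s
set_airspeed(90.25): V ← 90.25 m/s
adjust_airspeed(+2.69): V ← 90.25 +2.69 = 92.94 m/s
throttle_to(4890): rpm ← 4890
adjust_airspeed(+6.26): V ← 92.94 +6.26 = 99.2 m/s
set_airspeed(12.68): V ← 12.68 m/s
adjust_throttle(+426): rpm ← 4890 +426 = 5316
final state: V = 12.68 m/s, rpm = 5316 → n = rpm/60 = 88.600000 rev/s
target J* = 0.732; solve J* = V/(n·D) for n: n = V/(J*·D) = 12.68/(0.732 × 2.095) = 8.268451 rev/s
rpm = 60·n = 496.107046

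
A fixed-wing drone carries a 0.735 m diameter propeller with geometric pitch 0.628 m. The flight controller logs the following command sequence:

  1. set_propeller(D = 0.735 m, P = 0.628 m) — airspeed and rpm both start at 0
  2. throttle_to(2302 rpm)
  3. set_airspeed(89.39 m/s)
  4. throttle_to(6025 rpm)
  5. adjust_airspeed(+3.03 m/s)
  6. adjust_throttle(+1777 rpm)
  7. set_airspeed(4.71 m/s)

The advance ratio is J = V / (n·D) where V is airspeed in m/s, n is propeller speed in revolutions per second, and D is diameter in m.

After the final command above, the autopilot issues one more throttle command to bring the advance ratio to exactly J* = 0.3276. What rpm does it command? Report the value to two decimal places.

rpm = 1173.66

set_propeller: D = 0.735 m, P = 0.628 m (p = P/D = 0.854422); state ← (V=0, rpm=0)
throttle_to(2302): rpm ← 2302
set_airspeed(89.39): V ← 89.39 m/s
throttle_to(6025): rpm ← 6025
adjust_airspeed(+3.03): V ← 89.39 +3.03 = 92.42 m/s
adjust_throttle(+1777): rpm ← 6025 +1777 = 7802
set_airspeed(4.71): V ← 4.71 m/s
final state: V = 4.71 m/s, rpm = 7802 → n = rpm/60 = 130.033333 rev/s
target J* = 0.3276; solve J* = V/(n·D) for n: n = V/(J*·D) = 4.71/(0.3276 × 0.735) = 19.560938 rev/s
rpm = 60·n = 1173.656276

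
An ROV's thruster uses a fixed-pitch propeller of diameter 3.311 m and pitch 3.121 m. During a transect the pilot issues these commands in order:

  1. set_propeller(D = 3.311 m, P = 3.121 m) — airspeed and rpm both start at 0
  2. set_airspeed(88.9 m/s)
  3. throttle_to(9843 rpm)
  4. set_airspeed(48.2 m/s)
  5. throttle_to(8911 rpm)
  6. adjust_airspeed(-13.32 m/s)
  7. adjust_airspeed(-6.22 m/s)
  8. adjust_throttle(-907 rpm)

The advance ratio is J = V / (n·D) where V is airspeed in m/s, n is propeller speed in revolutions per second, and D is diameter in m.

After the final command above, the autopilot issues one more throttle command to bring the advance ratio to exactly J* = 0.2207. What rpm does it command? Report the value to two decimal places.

rpm = 2353.24

set_propeller: D = 3.311 m, P = 3.121 m (p = P/D = 0.942616); state ← (V=0, rpm=0)
set_airspeed(88.9): V ← 88.9 m/s
throttle_to(9843): rpm ← 9843
set_airspeed(48.2): V ← 48.2 m/s
throttle_to(8911): rpm ← 8911
adjust_airspeed(-13.32): V ← 48.2 -13.32 = 34.88 m/s
adjust_airspeed(-6.22): V ← 34.88 -6.22 = 28.66 m/s
adjust_throttle(-907): rpm ← 8911 -907 = 8004
final state: V = 28.66 m/s, rpm = 8004 → n = rpm/60 = 133.400000 rev/s
target J* = 0.2207; solve J* = V/(n·D) for n: n = V/(J*·D) = 28.66/(0.2207 × 3.311) = 39.220640 rev/s
rpm = 60·n = 2353.238378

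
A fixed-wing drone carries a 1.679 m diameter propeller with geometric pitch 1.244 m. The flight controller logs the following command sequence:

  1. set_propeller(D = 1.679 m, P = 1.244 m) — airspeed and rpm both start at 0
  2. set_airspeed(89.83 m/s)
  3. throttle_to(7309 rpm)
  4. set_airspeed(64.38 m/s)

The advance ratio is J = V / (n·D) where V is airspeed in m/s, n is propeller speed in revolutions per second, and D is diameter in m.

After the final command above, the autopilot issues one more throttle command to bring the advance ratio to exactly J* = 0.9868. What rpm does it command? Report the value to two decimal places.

set_propeller: D = 1.679 m, P = 1.244 m (p = P/D = 0.740917); state ← (V=0, rpm=0)
set_airspeed(89.83): V ← 89.83 m/s
throttle_to(7309): rpm ← 7309
set_airspeed(64.38): V ← 64.38 m/s
final state: V = 64.38 m/s, rpm = 7309 → n = rpm/60 = 121.816667 rev/s
target J* = 0.9868; solve J* = V/(n·D) for n: n = V/(J*·D) = 64.38/(0.9868 × 1.679) = 38.857167 rev/s
rpm = 60·n = 2331.430028

rpm = 2331.43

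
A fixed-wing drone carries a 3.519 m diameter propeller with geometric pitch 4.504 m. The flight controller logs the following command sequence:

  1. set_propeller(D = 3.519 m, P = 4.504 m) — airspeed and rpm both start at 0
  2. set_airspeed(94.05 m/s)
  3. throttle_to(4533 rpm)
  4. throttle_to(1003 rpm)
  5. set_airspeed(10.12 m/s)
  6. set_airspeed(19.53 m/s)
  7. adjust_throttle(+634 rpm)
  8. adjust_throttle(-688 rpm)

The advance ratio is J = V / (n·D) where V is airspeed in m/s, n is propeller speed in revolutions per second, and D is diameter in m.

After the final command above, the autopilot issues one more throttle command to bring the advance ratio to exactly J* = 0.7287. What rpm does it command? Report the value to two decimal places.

rpm = 456.97

set_propeller: D = 3.519 m, P = 4.504 m (p = P/D = 1.279909); state ← (V=0, rpm=0)
set_airspeed(94.05): V ← 94.05 m/s
throttle_to(4533): rpm ← 4533
throttle_to(1003): rpm ← 1003
set_airspeed(10.12): V ← 10.12 m/s
set_airspeed(19.53): V ← 19.53 m/s
adjust_throttle(+634): rpm ← 1003 +634 = 1637
adjust_throttle(-688): rpm ← 1637 -688 = 949
final state: V = 19.53 m/s, rpm = 949 → n = rpm/60 = 15.816667 rev/s
target J* = 0.7287; solve J* = V/(n·D) for n: n = V/(J*·D) = 19.53/(0.7287 × 3.519) = 7.616128 rev/s
rpm = 60·n = 456.967651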